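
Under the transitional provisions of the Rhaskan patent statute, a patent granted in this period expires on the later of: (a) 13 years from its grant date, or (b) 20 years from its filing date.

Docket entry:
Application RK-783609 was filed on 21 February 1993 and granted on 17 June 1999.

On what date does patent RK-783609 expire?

(a) grant + 13 years → 17 June 2012.
(b) filing + 20 years → 21 February 2013.
Later of the two: 21 February 2013.

February 21, 2013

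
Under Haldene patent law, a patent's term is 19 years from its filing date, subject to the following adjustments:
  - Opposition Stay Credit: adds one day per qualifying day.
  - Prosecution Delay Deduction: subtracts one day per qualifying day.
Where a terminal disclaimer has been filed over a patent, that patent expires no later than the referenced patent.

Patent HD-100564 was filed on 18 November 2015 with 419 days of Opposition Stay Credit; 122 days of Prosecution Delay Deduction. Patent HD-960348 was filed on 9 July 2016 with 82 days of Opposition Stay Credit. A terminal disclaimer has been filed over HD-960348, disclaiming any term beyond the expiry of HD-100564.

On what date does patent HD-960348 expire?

September 11, 2035

Natural term of HD-960348:
  Base: filing + 19 years → 9 July 2035.
  Opposition Stay Credit: +82 days → 29 September 2035.
Expiry of referenced patent HD-100564:
  Base: filing + 19 years → 18 November 2034.
  Opposition Stay Credit: +419 days → 11 January 2036.
  Prosecution Delay Deduction: −122 days → 11 September 2035.
Terminal disclaimer: HD-960348 expires on the earlier of 29 September 2035 and 11 September 2035.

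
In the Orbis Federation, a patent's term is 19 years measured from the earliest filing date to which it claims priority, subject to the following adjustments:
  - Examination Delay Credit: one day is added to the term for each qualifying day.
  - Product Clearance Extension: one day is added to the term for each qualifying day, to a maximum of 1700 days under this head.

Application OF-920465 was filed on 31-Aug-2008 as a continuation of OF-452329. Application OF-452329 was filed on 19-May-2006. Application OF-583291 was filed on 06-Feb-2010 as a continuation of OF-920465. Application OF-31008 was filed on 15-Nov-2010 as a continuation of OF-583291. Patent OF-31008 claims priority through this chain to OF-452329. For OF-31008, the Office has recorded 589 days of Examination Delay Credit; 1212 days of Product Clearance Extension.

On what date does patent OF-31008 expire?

April 24, 2030

Earliest priority filing: 19 May 2006.
Base term: 19 May 2006 + 19 years → 19 May 2025.
Examination Delay Credit: +589 days → 29 December 2026.
Product Clearance Extension: 1212 days (within the 1700-day cap) → +1212 days → 24 April 2030.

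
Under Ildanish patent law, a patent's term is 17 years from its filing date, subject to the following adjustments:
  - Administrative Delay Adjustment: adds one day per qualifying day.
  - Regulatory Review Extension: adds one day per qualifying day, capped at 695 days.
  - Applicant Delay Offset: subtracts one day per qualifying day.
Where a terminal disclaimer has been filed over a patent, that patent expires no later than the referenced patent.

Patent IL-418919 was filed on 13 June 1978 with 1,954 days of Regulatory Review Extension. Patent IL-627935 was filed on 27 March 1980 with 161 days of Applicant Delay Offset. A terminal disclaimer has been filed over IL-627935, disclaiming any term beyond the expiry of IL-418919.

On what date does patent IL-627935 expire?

Natural term of IL-627935:
  Base: filing + 17 years → 27 March 1997.
  Applicant Delay Offset: −161 days → 17 October 1996.
Expiry of referenced patent IL-418919:
  Base: filing + 17 years → 13 June 1995.
  Regulatory Review Extension: 1954 days claimed exceeds the 695-day cap, so +695 days → 8 May 1997.
Terminal disclaimer: IL-627935 expires on the earlier of 17 October 1996 and 8 May 1997.

October 17, 1996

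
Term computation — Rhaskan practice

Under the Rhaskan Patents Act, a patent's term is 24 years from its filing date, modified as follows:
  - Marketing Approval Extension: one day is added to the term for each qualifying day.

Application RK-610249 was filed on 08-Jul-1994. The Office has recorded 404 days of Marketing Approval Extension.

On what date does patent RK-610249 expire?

August 16, 2019

Base term: filing date + 24 years → 8 July 2018.
Marketing Approval Extension: +404 days → 16 August 2019.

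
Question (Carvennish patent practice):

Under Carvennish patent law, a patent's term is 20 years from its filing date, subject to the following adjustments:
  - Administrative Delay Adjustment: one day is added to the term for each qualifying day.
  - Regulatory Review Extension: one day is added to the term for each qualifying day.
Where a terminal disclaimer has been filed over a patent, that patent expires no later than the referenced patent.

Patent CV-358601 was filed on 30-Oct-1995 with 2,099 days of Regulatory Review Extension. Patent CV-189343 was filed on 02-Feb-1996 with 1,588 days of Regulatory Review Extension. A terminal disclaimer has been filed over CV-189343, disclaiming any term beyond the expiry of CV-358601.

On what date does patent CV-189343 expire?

June 8, 2020

Natural term of CV-189343:
  Base: filing + 20 years → 2 February 2016.
  Regulatory Review Extension: +1588 days → 8 June 2020.
Expiry of referenced patent CV-358601:
  Base: filing + 20 years → 30 October 2015.
  Regulatory Review Extension: +2099 days → 29 July 2021.
Terminal disclaimer: CV-189343 expires on the earlier of 8 June 2020 and 29 July 2021.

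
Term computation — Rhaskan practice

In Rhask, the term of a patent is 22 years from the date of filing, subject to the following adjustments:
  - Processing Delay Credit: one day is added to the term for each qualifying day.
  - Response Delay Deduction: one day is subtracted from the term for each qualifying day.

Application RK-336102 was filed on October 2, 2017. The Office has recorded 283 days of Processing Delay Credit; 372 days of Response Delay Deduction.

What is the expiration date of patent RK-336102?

July 5, 2039

Base term: filing date + 22 years → 2 October 2039.
Processing Delay Credit: +283 days → 11 July 2040.
Response Delay Deduction: −372 days → 5 July 2039.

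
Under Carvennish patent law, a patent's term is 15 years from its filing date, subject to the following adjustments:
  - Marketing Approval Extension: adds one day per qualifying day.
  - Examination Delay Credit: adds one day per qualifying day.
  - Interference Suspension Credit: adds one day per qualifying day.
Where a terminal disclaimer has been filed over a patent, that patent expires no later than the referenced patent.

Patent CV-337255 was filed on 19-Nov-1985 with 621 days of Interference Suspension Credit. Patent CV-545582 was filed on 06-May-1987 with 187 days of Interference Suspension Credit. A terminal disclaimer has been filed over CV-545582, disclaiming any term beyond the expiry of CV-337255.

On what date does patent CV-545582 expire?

Natural term of CV-545582:
  Base: filing + 15 years → 6 May 2002.
  Interference Suspension Credit: +187 days → 9 November 2002.
Expiry of referenced patent CV-337255:
  Base: filing + 15 years → 19 November 2000.
  Interference Suspension Credit: +621 days → 2 August 2002.
Terminal disclaimer: CV-545582 expires on the earlier of 9 November 2002 and 2 August 2002.

August 2, 2002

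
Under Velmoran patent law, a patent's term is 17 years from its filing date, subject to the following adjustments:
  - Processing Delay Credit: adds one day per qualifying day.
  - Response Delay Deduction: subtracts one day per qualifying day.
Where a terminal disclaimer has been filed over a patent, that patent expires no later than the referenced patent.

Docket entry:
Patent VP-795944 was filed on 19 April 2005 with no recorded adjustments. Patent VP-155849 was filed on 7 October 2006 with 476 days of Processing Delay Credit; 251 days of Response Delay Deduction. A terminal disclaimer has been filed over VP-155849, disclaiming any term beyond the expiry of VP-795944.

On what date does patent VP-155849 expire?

April 19, 2022

Natural term of VP-155849:
  Base: filing + 17 years → 7 October 2023.
  Processing Delay Credit: +476 days → 25 January 2025.
  Response Delay Deduction: −251 days → 19 May 2024.
Expiry of referenced patent VP-795944:
  Base: filing + 17 years → 19 April 2022.
Terminal disclaimer: VP-155849 expires on the earlier of 19 May 2024 and 19 April 2022.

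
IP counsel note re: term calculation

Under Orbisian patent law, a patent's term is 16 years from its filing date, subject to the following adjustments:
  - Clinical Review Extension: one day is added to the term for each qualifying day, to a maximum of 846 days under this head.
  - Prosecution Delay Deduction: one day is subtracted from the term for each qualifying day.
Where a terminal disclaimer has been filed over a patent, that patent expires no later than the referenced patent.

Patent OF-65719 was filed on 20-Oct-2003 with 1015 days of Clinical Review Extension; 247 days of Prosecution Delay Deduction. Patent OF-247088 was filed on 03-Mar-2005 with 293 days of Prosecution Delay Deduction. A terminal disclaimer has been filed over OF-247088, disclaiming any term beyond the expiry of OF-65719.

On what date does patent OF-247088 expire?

2020-05-14

Natural term of OF-247088:
  Base: filing + 16 years → 3 March 2021.
  Prosecution Delay Deduction: −293 days → 14 May 2020.
Expiry of referenced patent OF-65719:
  Base: filing + 16 years → 20 October 2019.
  Clinical Review Extension: 1015 days claimed exceeds the 846-day cap, so +846 days → 12 February 2022.
  Prosecution Delay Deduction: −247 days → 10 June 2021.
Terminal disclaimer: OF-247088 expires on the earlier of 14 May 2020 and 10 June 2021.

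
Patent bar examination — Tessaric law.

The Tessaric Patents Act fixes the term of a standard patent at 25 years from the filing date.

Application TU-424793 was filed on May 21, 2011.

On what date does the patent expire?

May 21, 2036

Filing date + 25 years → 21 May 2036.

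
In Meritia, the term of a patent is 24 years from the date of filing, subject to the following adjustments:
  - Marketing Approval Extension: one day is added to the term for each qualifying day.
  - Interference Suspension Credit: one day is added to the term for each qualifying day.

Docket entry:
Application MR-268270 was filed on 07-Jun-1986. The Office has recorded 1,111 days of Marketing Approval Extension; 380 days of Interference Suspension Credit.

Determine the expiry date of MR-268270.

Base term: filing date + 24 years → 7 June 2010.
Marketing Approval Extension: +1111 days → 22 June 2013.
Interference Suspension Credit: +380 days → 7 July 2014.

July 7, 2014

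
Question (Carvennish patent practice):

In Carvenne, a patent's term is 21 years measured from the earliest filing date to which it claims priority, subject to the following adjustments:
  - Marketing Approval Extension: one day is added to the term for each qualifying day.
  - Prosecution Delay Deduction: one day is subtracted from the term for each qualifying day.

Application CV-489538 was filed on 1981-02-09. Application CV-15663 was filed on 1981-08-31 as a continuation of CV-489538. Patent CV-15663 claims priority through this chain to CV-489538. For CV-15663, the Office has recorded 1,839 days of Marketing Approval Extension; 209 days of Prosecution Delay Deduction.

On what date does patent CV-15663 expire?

2006-07-28

Earliest priority filing: 9 February 1981.
Base term: 9 February 1981 + 21 years → 9 February 2002.
Marketing Approval Extension: +1839 days → 22 February 2007.
Prosecution Delay Deduction: −209 days → 28 July 2006.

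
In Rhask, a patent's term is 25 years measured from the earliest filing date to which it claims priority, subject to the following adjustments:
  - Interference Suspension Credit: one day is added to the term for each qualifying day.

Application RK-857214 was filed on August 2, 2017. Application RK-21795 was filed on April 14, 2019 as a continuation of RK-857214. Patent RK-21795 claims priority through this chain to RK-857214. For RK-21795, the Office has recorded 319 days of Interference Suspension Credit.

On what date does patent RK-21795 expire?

Earliest priority filing: 2 August 2017.
Base term: 2 August 2017 + 25 years → 2 August 2042.
Interference Suspension Credit: +319 days → 17 June 2043.

2043-06-17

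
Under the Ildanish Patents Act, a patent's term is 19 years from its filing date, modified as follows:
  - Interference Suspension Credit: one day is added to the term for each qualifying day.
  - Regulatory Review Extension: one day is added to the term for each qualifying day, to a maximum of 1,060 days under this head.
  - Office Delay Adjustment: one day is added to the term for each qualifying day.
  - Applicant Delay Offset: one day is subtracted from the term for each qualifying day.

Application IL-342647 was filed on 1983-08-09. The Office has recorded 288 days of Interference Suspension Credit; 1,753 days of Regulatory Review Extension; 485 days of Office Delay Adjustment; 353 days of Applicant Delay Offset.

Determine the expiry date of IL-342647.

Base term: filing date + 19 years → 9 August 2002.
Interference Suspension Credit: +288 days → 24 May 2003.
Regulatory Review Extension: 1753 days claimed exceeds the 1060-day cap, so +1060 days → 18 April 2006.
Office Delay Adjustment: +485 days → 16 August 2007.
Applicant Delay Offset: −353 days → 28 August 2006.

August 28, 2006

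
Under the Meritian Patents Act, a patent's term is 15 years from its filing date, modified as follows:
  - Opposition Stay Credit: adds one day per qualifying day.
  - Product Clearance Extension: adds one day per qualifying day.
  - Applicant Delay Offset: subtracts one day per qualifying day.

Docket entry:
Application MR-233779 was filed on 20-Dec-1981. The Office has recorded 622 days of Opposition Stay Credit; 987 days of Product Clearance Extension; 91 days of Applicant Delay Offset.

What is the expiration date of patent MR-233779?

Base term: filing date + 15 years → 20 December 1996.
Opposition Stay Credit: +622 days → 3 September 1998.
Product Clearance Extension: +987 days → 17 May 2001.
Applicant Delay Offset: −91 days → 15 February 2001.

2001-02-15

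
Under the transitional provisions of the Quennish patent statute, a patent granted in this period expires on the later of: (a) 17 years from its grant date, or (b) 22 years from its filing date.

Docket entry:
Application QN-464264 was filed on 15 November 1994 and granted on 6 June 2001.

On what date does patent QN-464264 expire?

2018-06-06

(a) grant + 17 years → 6 June 2018.
(b) filing + 22 years → 15 November 2016.
Later of the two: 6 June 2018.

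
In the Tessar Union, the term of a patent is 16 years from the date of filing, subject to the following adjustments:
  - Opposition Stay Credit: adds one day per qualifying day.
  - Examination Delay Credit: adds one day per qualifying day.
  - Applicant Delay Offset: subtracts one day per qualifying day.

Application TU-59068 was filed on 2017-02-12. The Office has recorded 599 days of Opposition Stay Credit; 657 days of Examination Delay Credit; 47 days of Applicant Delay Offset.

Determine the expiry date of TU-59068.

2036-06-05

Base term: filing date + 16 years → 12 February 2033.
Opposition Stay Credit: +599 days → 4 October 2034.
Examination Delay Credit: +657 days → 22 July 2036.
Applicant Delay Offset: −47 days → 5 June 2036.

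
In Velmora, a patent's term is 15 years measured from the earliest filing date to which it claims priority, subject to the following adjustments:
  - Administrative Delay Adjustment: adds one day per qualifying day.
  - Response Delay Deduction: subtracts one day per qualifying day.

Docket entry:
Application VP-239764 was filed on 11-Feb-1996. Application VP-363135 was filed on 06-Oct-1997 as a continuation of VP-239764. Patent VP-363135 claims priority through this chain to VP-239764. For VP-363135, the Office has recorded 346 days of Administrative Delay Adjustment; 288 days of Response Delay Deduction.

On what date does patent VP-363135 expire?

Earliest priority filing: 11 February 1996.
Base term: 11 February 1996 + 15 years → 11 February 2011.
Administrative Delay Adjustment: +346 days → 23 January 2012.
Response Delay Deduction: −288 days → 10 April 2011.

2011-04-10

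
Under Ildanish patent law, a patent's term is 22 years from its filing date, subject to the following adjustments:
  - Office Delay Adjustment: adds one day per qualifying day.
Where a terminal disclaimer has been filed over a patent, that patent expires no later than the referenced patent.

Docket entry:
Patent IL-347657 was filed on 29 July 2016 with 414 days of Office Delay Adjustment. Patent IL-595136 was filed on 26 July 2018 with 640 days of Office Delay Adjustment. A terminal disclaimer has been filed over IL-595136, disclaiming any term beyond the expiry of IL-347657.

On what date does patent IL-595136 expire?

Natural term of IL-595136:
  Base: filing + 22 years → 26 July 2040.
  Office Delay Adjustment: +640 days → 27 April 2042.
Expiry of referenced patent IL-347657:
  Base: filing + 22 years → 29 July 2038.
  Office Delay Adjustment: +414 days → 16 September 2039.
Terminal disclaimer: IL-595136 expires on the earlier of 27 April 2042 and 16 September 2039.

2039-09-16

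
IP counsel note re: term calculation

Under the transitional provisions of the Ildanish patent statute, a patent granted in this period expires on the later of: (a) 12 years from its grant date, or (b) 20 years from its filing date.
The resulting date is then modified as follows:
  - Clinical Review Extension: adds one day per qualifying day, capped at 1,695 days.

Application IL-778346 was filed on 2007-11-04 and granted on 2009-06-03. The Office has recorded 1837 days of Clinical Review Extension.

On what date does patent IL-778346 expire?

June 25, 2032

(a) grant + 12 years → 3 June 2021.
(b) filing + 20 years → 4 November 2027.
Later of the two: 4 November 2027.
Clinical Review Extension: 1837 days claimed exceeds the 1695-day cap, so +1695 days → 25 June 2032.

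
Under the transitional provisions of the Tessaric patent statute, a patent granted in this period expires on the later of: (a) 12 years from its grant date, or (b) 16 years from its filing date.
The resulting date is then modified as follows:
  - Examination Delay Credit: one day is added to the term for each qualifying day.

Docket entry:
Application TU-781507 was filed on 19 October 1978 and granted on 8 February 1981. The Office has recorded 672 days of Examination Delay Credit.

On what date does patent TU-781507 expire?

1996-08-21

(a) grant + 12 years → 8 February 1993.
(b) filing + 16 years → 19 October 1994.
Later of the two: 19 October 1994.
Examination Delay Credit: +672 days → 21 August 1996.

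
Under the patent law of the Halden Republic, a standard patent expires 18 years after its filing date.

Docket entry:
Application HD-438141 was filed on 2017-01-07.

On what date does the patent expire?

2035-01-07

Filing date + 18 years → 7 January 2035.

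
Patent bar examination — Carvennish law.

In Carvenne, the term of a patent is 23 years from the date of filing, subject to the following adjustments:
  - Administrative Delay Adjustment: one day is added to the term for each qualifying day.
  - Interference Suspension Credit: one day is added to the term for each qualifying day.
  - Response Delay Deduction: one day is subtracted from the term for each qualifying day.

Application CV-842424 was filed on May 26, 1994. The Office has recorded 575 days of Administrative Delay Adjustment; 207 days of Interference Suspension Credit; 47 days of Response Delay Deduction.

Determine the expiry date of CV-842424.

Base term: filing date + 23 years → 26 May 2017.
Administrative Delay Adjustment: +575 days → 22 December 2018.
Interference Suspension Credit: +207 days → 17 July 2019.
Response Delay Deduction: −47 days → 31 May 2019.

May 31, 2019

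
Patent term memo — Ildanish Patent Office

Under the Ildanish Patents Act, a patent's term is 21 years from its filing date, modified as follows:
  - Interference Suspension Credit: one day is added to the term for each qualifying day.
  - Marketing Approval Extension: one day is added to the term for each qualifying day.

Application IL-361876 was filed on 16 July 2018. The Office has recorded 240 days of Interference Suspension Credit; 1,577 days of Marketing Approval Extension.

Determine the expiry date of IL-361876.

July 6, 2044

Base term: filing date + 21 years → 16 July 2039.
Interference Suspension Credit: +240 days → 12 March 2040.
Marketing Approval Extension: +1577 days → 6 July 2044.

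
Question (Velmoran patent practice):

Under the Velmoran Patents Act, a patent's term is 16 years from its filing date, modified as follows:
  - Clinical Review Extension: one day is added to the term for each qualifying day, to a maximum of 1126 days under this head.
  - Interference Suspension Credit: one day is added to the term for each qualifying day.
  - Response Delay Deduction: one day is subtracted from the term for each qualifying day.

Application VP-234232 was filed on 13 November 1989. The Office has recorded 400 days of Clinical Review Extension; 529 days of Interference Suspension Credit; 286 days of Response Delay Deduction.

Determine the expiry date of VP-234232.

August 18, 2007

Base term: filing date + 16 years → 13 November 2005.
Clinical Review Extension: 400 days (within the 1126-day cap) → +400 days → 18 December 2006.
Interference Suspension Credit: +529 days → 30 May 2008.
Response Delay Deduction: −286 days → 18 August 2007.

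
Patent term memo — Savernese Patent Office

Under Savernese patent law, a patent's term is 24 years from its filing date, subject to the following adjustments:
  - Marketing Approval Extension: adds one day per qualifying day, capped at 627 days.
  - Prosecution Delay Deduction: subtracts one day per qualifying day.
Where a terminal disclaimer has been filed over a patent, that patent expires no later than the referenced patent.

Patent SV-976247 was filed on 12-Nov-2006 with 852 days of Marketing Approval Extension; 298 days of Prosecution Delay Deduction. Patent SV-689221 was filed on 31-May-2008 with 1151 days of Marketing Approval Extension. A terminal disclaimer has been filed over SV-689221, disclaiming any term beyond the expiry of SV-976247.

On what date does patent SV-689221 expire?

2031-10-07

Natural term of SV-689221:
  Base: filing + 24 years → 31 May 2032.
  Marketing Approval Extension: 1151 days claimed exceeds the 627-day cap, so +627 days → 17 February 2034.
Expiry of referenced patent SV-976247:
  Base: filing + 24 years → 12 November 2030.
  Marketing Approval Extension: 852 days claimed exceeds the 627-day cap, so +627 days → 31 July 2032.
  Prosecution Delay Deduction: −298 days → 7 October 2031.
Terminal disclaimer: SV-689221 expires on the earlier of 17 February 2034 and 7 October 2031.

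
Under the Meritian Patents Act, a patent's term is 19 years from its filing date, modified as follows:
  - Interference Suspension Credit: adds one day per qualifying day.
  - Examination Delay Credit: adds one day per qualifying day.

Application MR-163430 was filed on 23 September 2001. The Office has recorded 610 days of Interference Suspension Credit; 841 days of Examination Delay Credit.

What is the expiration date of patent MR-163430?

2024-09-13

Base term: filing date + 19 years → 23 September 2020.
Interference Suspension Credit: +610 days → 26 May 2022.
Examination Delay Credit: +841 days → 13 September 2024.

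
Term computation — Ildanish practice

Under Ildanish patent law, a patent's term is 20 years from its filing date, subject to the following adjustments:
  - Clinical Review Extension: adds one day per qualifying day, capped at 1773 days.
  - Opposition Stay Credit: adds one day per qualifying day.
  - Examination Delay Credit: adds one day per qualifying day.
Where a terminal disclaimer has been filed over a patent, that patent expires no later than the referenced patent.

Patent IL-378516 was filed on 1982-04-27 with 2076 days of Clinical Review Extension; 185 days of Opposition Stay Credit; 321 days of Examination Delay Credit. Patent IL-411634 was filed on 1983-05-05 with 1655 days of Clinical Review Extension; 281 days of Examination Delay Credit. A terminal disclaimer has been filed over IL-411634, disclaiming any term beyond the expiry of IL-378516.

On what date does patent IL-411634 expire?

July 23, 2008

Natural term of IL-411634:
  Base: filing + 20 years → 5 May 2003.
  Clinical Review Extension: 1655 days (within the 1773-day cap) → +1655 days → 15 November 2007.
  Examination Delay Credit: +281 days → 22 August 2008.
Expiry of referenced patent IL-378516:
  Base: filing + 20 years → 27 April 2002.
  Clinical Review Extension: 2076 days claimed exceeds the 1773-day cap, so +1773 days → 5 March 2007.
  Opposition Stay Credit: +185 days → 6 September 2007.
  Examination Delay Credit: +321 days → 23 July 2008.
Terminal disclaimer: IL-411634 expires on the earlier of 22 August 2008 and 23 July 2008.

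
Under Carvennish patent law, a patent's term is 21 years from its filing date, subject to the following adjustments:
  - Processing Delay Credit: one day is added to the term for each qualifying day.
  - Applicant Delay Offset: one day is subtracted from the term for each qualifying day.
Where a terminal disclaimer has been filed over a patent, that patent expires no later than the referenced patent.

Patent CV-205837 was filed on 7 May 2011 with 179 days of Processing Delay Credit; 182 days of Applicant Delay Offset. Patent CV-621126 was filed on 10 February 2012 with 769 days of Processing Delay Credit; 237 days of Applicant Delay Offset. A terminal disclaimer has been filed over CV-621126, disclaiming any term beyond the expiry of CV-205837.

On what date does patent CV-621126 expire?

May 4, 2032

Natural term of CV-621126:
  Base: filing + 21 years → 10 February 2033.
  Processing Delay Credit: +769 days → 21 March 2035.
  Applicant Delay Offset: −237 days → 27 July 2034.
Expiry of referenced patent CV-205837:
  Base: filing + 21 years → 7 May 2032.
  Processing Delay Credit: +179 days → 2 November 2032.
  Applicant Delay Offset: −182 days → 4 May 2032.
Terminal disclaimer: CV-621126 expires on the earlier of 27 July 2034 and 4 May 2032.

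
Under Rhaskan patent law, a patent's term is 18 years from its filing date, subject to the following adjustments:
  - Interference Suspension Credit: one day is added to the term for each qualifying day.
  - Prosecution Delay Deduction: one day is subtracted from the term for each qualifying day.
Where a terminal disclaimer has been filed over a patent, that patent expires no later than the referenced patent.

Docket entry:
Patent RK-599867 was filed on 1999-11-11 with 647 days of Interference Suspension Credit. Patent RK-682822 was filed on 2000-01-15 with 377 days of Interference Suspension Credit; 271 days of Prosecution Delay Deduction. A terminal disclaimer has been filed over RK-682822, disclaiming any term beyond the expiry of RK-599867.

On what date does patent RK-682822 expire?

Natural term of RK-682822:
  Base: filing + 18 years → 15 January 2018.
  Interference Suspension Credit: +377 days → 27 January 2019.
  Prosecution Delay Deduction: −271 days → 1 May 2018.
Expiry of referenced patent RK-599867:
  Base: filing + 18 years → 11 November 2017.
  Interference Suspension Credit: +647 days → 20 August 2019.
Terminal disclaimer: RK-682822 expires on the earlier of 1 May 2018 and 20 August 2019.

May 1, 2018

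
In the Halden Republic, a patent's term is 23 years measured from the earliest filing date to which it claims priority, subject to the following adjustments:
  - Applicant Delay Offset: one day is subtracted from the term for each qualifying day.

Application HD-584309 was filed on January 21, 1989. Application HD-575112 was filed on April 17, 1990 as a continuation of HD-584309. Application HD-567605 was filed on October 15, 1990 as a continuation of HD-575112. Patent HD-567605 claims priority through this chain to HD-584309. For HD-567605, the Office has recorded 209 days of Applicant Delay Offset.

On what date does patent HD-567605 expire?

Earliest priority filing: 21 January 1989.
Base term: 21 January 1989 + 23 years → 21 January 2012.
Applicant Delay Offset: −209 days → 26 June 2011.

2011-06-26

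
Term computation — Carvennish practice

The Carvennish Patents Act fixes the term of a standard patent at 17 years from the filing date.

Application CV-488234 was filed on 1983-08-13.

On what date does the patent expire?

2000-08-13

Filing date + 17 years → 13 August 2000.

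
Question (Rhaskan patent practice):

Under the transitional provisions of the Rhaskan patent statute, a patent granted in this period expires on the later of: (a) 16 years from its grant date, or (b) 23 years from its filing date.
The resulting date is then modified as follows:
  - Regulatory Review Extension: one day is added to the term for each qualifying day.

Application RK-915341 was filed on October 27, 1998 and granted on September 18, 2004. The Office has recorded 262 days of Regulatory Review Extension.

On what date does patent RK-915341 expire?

(a) grant + 16 years → 18 September 2020.
(b) filing + 23 years → 27 October 2021.
Later of the two: 27 October 2021.
Regulatory Review Extension: +262 days → 16 July 2022.

July 16, 2022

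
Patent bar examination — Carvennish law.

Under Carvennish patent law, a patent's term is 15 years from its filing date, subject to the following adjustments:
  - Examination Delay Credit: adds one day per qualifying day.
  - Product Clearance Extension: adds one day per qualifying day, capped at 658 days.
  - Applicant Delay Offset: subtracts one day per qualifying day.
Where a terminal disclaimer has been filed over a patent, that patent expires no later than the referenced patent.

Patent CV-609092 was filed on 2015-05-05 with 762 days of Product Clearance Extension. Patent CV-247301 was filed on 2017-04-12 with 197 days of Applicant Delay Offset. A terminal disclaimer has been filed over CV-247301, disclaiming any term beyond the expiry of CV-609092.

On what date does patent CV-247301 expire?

Natural term of CV-247301:
  Base: filing + 15 years → 12 April 2032.
  Applicant Delay Offset: −197 days → 28 September 2031.
Expiry of referenced patent CV-609092:
  Base: filing + 15 years → 5 May 2030.
  Product Clearance Extension: 762 days claimed exceeds the 658-day cap, so +658 days → 22 February 2032.
Terminal disclaimer: CV-247301 expires on the earlier of 28 September 2031 and 22 February 2032.

September 28, 2031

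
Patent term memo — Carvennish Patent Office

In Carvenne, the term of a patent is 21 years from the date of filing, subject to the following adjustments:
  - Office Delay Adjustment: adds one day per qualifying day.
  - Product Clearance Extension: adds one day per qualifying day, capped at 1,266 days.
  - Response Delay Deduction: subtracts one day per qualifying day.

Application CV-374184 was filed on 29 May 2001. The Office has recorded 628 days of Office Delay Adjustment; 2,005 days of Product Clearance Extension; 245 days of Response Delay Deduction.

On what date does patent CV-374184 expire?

2026-12-03

Base term: filing date + 21 years → 29 May 2022.
Office Delay Adjustment: +628 days → 16 February 2024.
Product Clearance Extension: 2005 days claimed exceeds the 1266-day cap, so +1266 days → 5 August 2027.
Response Delay Deduction: −245 days → 3 December 2026.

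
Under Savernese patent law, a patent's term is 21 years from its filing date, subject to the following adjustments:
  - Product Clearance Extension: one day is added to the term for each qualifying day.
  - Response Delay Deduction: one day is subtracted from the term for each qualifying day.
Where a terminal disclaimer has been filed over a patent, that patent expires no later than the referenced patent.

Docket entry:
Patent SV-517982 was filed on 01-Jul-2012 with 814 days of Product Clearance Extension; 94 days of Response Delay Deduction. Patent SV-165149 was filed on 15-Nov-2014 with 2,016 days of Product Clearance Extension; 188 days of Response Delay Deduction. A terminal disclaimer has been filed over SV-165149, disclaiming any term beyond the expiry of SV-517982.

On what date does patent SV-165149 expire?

2035-06-21

Natural term of SV-165149:
  Base: filing + 21 years → 15 November 2035.
  Product Clearance Extension: +2016 days → 23 May 2041.
  Response Delay Deduction: −188 days → 16 November 2040.
Expiry of referenced patent SV-517982:
  Base: filing + 21 years → 1 July 2033.
  Product Clearance Extension: +814 days → 23 September 2035.
  Response Delay Deduction: −94 days → 21 June 2035.
Terminal disclaimer: SV-165149 expires on the earlier of 16 November 2040 and 21 June 2035.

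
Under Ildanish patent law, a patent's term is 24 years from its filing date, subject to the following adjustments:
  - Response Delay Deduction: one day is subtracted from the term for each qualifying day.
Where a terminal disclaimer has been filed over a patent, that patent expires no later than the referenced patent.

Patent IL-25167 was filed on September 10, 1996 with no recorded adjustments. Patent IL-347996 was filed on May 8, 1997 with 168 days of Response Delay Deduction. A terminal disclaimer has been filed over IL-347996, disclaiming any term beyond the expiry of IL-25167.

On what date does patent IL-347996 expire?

2020-09-10

Natural term of IL-347996:
  Base: filing + 24 years → 8 May 2021.
  Response Delay Deduction: −168 days → 21 November 2020.
Expiry of referenced patent IL-25167:
  Base: filing + 24 years → 10 September 2020.
Terminal disclaimer: IL-347996 expires on the earlier of 21 November 2020 and 10 September 2020.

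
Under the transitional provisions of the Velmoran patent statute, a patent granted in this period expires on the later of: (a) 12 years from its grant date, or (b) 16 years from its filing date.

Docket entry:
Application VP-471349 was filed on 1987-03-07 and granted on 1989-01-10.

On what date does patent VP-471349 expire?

(a) grant + 12 years → 10 January 2001.
(b) filing + 16 years → 7 March 2003.
Later of the two: 7 March 2003.

March 7, 2003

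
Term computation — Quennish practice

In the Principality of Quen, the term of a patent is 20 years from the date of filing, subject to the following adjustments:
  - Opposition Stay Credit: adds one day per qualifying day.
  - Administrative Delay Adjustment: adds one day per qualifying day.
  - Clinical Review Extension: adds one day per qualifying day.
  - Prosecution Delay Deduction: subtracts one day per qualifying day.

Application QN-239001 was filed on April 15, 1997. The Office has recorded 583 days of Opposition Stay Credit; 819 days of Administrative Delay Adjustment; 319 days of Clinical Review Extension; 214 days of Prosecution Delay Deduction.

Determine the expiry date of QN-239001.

Base term: filing date + 20 years → 15 April 2017.
Opposition Stay Credit: +583 days → 19 November 2018.
Administrative Delay Adjustment: +819 days → 15 February 2021.
Clinical Review Extension: +319 days → 31 December 2021.
Prosecution Delay Deduction: −214 days → 31 May 2021.

2021-05-31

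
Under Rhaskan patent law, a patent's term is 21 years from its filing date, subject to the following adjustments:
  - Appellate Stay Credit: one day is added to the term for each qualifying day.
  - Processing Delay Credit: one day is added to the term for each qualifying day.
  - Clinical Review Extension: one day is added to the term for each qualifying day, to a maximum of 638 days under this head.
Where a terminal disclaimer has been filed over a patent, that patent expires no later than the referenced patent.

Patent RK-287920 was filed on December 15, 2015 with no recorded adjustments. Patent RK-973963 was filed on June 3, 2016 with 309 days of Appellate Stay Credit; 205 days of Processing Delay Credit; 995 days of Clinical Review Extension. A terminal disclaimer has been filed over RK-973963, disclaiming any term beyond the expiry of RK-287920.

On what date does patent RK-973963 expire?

Natural term of RK-973963:
  Base: filing + 21 years → 3 June 2037.
  Appellate Stay Credit: +309 days → 8 April 2038.
  Processing Delay Credit: +205 days → 30 October 2038.
  Clinical Review Extension: 995 days claimed exceeds the 638-day cap, so +638 days → 29 July 2040.
Expiry of referenced patent RK-287920:
  Base: filing + 21 years → 15 December 2036.
Terminal disclaimer: RK-973963 expires on the earlier of 29 July 2040 and 15 December 2036.

December 15, 2036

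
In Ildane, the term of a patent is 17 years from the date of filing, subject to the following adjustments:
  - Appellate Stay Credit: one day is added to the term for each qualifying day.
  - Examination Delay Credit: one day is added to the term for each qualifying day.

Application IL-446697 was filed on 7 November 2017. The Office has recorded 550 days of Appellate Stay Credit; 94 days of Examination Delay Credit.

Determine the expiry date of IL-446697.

August 12, 2036

Base term: filing date + 17 years → 7 November 2034.
Appellate Stay Credit: +550 days → 10 May 2036.
Examination Delay Credit: +94 days → 12 August 2036.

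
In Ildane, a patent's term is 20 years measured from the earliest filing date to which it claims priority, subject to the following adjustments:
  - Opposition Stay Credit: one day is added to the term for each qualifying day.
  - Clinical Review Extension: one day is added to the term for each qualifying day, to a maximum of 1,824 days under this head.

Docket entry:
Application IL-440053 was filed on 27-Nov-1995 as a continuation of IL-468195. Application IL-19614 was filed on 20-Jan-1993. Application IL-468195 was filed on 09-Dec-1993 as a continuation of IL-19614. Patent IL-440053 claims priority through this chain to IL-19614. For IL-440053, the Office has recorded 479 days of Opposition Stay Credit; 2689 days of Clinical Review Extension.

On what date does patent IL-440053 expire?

May 12, 2019

Earliest priority filing: 20 January 1993.
Base term: 20 January 1993 + 20 years → 20 January 2013.
Opposition Stay Credit: +479 days → 14 May 2014.
Clinical Review Extension: 2689 days claimed exceeds the 1824-day cap, so +1824 days → 12 May 2019.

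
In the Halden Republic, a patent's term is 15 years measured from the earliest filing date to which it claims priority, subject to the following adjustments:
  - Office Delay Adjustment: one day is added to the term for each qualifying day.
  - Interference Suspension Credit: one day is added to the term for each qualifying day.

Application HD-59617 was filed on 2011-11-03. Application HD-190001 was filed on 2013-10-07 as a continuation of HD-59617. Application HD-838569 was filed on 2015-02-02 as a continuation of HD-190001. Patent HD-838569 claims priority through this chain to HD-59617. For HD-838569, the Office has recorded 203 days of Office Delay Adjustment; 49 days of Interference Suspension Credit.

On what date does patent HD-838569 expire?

July 13, 2027

Earliest priority filing: 3 November 2011.
Base term: 3 November 2011 + 15 years → 3 November 2026.
Office Delay Adjustment: +203 days → 25 May 2027.
Interference Suspension Credit: +49 days → 13 July 2027.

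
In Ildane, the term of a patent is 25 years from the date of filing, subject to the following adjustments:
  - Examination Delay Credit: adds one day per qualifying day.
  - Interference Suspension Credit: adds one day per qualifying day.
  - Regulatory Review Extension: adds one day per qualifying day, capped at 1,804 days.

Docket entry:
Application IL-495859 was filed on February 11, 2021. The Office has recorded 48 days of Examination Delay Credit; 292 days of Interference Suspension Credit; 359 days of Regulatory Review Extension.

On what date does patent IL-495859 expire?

2048-01-11

Base term: filing date + 25 years → 11 February 2046.
Examination Delay Credit: +48 days → 31 March 2046.
Interference Suspension Credit: +292 days → 17 January 2047.
Regulatory Review Extension: 359 days (within the 1804-day cap) → +359 days → 11 January 2048.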